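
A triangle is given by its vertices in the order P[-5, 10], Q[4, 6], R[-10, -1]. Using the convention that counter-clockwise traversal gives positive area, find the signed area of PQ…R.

Apply Gauss's area formula: 2A = Σ (x_i·y_{i+1} − x_{i+1}·y_i), indices taken mod 3.
P→Q: (-5)(6) − (4)(10) = -70
Q→R: (4)(-1) − (-10)(6) = 56
R→P: (-10)(10) − (-5)(-1) = -105
Σ = -119
Signed area = Σ/2 = -59.5 (negative ⇒ clockwise traversal).

-59.5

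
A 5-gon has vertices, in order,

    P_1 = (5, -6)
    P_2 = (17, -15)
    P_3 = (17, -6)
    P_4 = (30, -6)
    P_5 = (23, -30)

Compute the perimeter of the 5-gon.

|P_1P_2| = √((12)² + (-9)²) = √225 = 15
|P_2P_3| = √((0)² + (9)²) = √81 = 9
|P_3P_4| = √((13)² + (0)²) = √169 = 13
|P_4P_5| = √((-7)² + (-24)²) = √625 = 25
|P_5P_1| = √((-18)² + (24)²) = √900 = 30
Perimeter = 15 + 9 + 13 + 25 + 30 = 92.

92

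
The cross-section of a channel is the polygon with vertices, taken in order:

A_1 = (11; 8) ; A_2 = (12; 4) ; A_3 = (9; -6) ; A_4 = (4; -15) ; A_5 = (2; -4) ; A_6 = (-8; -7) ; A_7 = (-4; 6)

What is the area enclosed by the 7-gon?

Apply the shoelace (surveyor's) formula: 2A = Σ (x_i·y_{i+1} − x_{i+1}·y_i), indices taken mod 7.
Σ = (-52) + (-108) + (-111) + (14) + (-46) + (-76) + (-98) = -477
Area = |Σ|/2 = 238.5.

238.5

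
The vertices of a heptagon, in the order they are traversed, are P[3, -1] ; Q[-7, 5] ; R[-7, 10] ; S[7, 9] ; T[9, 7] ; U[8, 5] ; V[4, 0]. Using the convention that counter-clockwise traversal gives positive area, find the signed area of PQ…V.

Σ = (8) + (-35) + (-133) + (-32) + (-11) + (-20) + (-4) = -227
Signed area = Σ/2 = -113.5 (negative ⇒ clockwise traversal).

-113.5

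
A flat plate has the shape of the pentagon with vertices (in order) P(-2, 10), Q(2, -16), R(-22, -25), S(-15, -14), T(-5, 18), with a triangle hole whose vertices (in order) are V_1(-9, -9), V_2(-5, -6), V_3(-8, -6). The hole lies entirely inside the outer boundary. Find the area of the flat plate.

401

Outer boundary:
Σ = (12) + (-402) + (-67) + (-340) + (-14) = -811
Area = |Σ|/2 = 405.5.
Hole:
Apply the shoelace (surveyor's) formula: 2A = Σ (x_i·y_{i+1} − x_{i+1}·y_i), indices taken mod 3.
Σ = (9) + (-18) + (18) = 9
Area = |Σ|/2 = 4.5.
Net area = 405.5 − 4.5 = 401.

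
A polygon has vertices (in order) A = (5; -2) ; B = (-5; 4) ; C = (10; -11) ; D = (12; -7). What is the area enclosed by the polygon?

Σ = (10) + (15) + (62) + (11) = 98
Area = |Σ|/2 = 49.

49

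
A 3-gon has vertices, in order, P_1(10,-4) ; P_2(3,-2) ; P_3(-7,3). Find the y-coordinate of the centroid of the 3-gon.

Apply the shoelace formula. First the cross-terms c_i = x_i·y_{i+1} − x_{i+1}·y_i:
  -8, -5, -2  ⇒  2A = -15, A = -7.5.
Then Σ (y_i + y_{i+1})·c_i = 45, so ȳ = 45 / (6·(-7.5)) = -1.

-1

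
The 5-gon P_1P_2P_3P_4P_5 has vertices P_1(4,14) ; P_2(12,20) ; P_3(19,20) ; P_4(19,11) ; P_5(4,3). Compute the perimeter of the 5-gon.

54

|P_1P_2| = √((8)² + (6)²) = √100 = 10
|P_2P_3| = √((7)² + (0)²) = √49 = 7
|P_3P_4| = √((0)² + (-9)²) = √81 = 9
|P_4P_5| = √((-15)² + (-8)²) = √289 = 17
|P_5P_1| = √((0)² + (11)²) = √121 = 11
Perimeter = 10 + 7 + 9 + 17 + 11 = 54.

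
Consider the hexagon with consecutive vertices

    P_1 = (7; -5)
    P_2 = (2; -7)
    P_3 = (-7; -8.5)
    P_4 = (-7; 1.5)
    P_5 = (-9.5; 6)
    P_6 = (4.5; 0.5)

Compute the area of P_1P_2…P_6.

130.25

Apply Gauss's area formula: 2A = Σ (x_i·y_{i+1} − x_{i+1}·y_i), indices taken mod 6.
Σ = (-39) + (-66) + (-70) + (-27.75) + (-31.75) + (-26) = -260.5
Area = |Σ|/2 = 130.25.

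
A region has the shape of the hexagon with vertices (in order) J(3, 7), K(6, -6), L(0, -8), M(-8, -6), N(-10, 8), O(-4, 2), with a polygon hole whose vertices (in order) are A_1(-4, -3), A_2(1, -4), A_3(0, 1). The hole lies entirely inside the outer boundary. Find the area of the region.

Outer boundary:
Σ = (-60) + (-48) + (-64) + (-124) + (12) + (-34) = -318
Area = |Σ|/2 = 159.
Hole:
Apply the surveyor's formula: 2A = Σ (x_i·y_{i+1} − x_{i+1}·y_i), indices taken mod 3.
Σ = (19) + (1) + (4) = 24
Area = |Σ|/2 = 12.
Net area = 159 − 12 = 147.

147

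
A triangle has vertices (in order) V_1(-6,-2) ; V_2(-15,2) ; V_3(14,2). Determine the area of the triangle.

58

Apply the shoelace (surveyor's) formula: 2A = Σ (x_i·y_{i+1} − x_{i+1}·y_i), indices taken mod 3.
Σ = (-42) + (-58) + (-16) = -116
Area = |Σ|/2 = 58.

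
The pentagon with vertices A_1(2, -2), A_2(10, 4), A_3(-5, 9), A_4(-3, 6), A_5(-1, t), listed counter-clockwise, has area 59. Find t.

The doubled signed area Σ (x_i y_{i+1} − x_{i+1} y_i) is linear in t.
With t=0 it equals 143; the coefficient of t is -5 (from the two edges through A_5).
So -5·t + 143 = 2·59 = 118 ⇒ t = 5.

5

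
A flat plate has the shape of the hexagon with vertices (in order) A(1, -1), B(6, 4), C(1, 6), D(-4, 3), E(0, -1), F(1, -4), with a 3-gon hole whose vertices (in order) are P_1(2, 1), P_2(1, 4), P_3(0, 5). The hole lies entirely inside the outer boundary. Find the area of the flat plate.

Outer boundary:
A→B: (1)(4) − (6)(-1) = 10
B→C: (6)(6) − (1)(4) = 32
C→D: (1)(3) − (-4)(6) = 27
D→E: (-4)(-1) − (0)(3) = 4
E→F: (0)(-4) − (1)(-1) = 1
F→A: (1)(-1) − (1)(-4) = 3
Σ = 77
Area = |Σ|/2 = 38.5.
Hole:
Apply the surveyor's formula: 2A = Σ (x_i·y_{i+1} − x_{i+1}·y_i), indices taken mod 3.
Σ = (7) + (5) + (-10) = 2
Area = |Σ|/2 = 1.
Net area = 38.5 − 1 = 37.5.

37.5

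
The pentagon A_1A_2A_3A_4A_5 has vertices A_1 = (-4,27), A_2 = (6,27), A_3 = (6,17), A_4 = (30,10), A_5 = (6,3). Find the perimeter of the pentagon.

96

|A_1A_2| = √((10)² + (0)²) = √100 = 10
|A_2A_3| = √((0)² + (-10)²) = √100 = 10
|A_3A_4| = √((24)² + (-7)²) = √625 = 25
|A_4A_5| = √((-24)² + (-7)²) = √625 = 25
|A_5A_1| = √((-10)² + (24)²) = √676 = 26
Perimeter = 10 + 10 + 25 + 25 + 26 = 96.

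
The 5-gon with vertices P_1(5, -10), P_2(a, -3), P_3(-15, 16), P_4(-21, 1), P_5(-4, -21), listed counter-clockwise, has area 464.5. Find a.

The doubled signed area Σ (x_i y_{i+1} − x_{i+1} y_i) is linear in a.
With a=0 it equals 851; the coefficient of a is 26 (from the two edges through P_2).
So 26·a + 851 = 2·464.5 = 929 ⇒ a = 3.

3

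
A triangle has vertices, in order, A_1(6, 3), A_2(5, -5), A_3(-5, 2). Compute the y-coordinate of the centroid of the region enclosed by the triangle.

0

Apply the shoelace (surveyor's) formula. First the cross-terms c_i = x_i·y_{i+1} − x_{i+1}·y_i:
  -45, -15, -27  ⇒  2A = -87, A = -43.5.
Then Σ (y_i + y_{i+1})·c_i = 0, so ȳ = 0 / (6·(-43.5)) = 0.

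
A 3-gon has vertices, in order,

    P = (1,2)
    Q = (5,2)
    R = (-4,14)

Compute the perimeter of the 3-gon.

32

|PQ| = √((4)² + (0)²) = √16 = 4
|QR| = √((-9)² + (12)²) = √225 = 15
|RP| = √((5)² + (-12)²) = √169 = 13
Perimeter = 4 + 15 + 13 = 32.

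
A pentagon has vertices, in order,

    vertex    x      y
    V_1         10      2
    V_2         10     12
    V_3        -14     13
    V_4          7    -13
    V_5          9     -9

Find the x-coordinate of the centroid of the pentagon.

49/31

Apply the surveyor's formula. First the cross-terms c_i = x_i·y_{i+1} − x_{i+1}·y_i:
  100, 298, 91, 54, 108  ⇒  2A = 651, A = 325.5.
Then Σ (x_i + x_{i+1})·c_i = 3087, so x̄ = 3087 / (6·325.5) = 49/31.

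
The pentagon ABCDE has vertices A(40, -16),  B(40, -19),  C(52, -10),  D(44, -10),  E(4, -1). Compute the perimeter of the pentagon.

106

|AB| = √((0)² + (-3)²) = √9 = 3
|BC| = √((12)² + (9)²) = √225 = 15
|CD| = √((-8)² + (0)²) = √64 = 8
|DE| = √((-40)² + (9)²) = √1681 = 41
|EA| = √((36)² + (-15)²) = √1521 = 39
Perimeter = 3 + 15 + 8 + 41 + 39 = 106.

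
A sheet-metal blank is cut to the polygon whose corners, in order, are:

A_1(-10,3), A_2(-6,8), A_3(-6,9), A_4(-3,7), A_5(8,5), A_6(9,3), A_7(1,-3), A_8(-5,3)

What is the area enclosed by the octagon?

Apply the shoelace formula: 2A = Σ (x_i·y_{i+1} − x_{i+1}·y_i), indices taken mod 8.
Σ = (-62) + (-6) + (-15) + (-71) + (-21) + (-30) + (-12) + (15) = -202
Area = |Σ|/2 = 101.

101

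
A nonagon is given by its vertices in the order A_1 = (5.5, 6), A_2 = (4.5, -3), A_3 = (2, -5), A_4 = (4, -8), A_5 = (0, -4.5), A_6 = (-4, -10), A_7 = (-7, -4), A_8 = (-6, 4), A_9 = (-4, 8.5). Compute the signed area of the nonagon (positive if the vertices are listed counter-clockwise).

Σ = (-43.5) + (-16.5) + (4) + (-18) + (-18) + (-54) + (-52) + (-35) + (-70.75) = -303.75
Signed area = Σ/2 = -151.875 (negative ⇒ clockwise traversal).

-151.875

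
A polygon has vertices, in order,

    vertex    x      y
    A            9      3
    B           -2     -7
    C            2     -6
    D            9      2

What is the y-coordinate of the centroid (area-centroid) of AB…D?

Apply the shoelace (surveyor's) formula. First the cross-terms c_i = x_i·y_{i+1} − x_{i+1}·y_i:
  -57, 26, 58, 9  ⇒  2A = 36, A = 18.
Then Σ (y_i + y_{i+1})·c_i = -297, so ȳ = -297 / (6·18) = -2.75.

-2.75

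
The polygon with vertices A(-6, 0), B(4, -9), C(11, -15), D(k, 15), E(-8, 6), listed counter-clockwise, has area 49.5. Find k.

-15

The doubled signed area Σ (x_i y_{i+1} − x_{i+1} y_i) is linear in k.
With k=0 it equals 414; the coefficient of k is 21 (from the two edges through D).
So 21·k + 414 = 2·49.5 = 99 ⇒ k = -15.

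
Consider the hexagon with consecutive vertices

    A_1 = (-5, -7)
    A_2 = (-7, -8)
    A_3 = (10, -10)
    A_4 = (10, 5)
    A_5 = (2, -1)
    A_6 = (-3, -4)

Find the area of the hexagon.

130.5

Apply Gauss's area formula: 2A = Σ (x_i·y_{i+1} − x_{i+1}·y_i), indices taken mod 6.
Cross-terms: -9, 150, 150, -20, -11, 1  ⇒  Σ = 261
Area = |Σ|/2 = 130.5.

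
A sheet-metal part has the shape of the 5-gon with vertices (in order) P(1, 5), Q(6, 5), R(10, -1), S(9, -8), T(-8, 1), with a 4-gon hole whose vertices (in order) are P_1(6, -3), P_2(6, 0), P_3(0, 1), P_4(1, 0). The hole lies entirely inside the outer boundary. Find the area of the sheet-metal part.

114

Outer boundary:
Cross-terms: -25, -56, -71, -55, -41  ⇒  Σ = -248
Area = |Σ|/2 = 124.
Hole:
Apply the shoelace (surveyor's) formula: 2A = Σ (x_i·y_{i+1} − x_{i+1}·y_i), indices taken mod 4.
P_1→P_2: (6)(0) − (6)(-3) = 18
P_2→P_3: (6)(1) − (0)(0) = 6
P_3→P_4: (0)(0) − (1)(1) = -1
P_4→P_1: (1)(-3) − (6)(0) = -3
Σ = 20
Area = |Σ|/2 = 10.
Net area = 124 − 10 = 114.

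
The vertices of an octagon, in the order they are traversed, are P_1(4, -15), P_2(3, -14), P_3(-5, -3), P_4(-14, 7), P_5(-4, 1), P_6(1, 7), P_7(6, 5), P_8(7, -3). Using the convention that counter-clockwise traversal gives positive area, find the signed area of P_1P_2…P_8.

Apply the shoelace formula: 2A = Σ (x_i·y_{i+1} − x_{i+1}·y_i), indices taken mod 8.
Σ = (-11) + (-79) + (-77) + (14) + (-29) + (-37) + (-53) + (-93) = -365
Signed area = Σ/2 = -182.5 (negative ⇒ clockwise traversal).

-182.5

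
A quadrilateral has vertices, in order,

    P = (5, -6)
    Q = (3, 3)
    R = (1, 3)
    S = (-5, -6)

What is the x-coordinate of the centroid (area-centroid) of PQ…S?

Apply Gauss's area formula. First the cross-terms c_i = x_i·y_{i+1} − x_{i+1}·y_i:
  33, 6, 9, 60  ⇒  2A = 108, A = 54.
Then Σ (x_i + x_{i+1})·c_i = 252, so x̄ = 252 / (6·54) = 7/9.

7/9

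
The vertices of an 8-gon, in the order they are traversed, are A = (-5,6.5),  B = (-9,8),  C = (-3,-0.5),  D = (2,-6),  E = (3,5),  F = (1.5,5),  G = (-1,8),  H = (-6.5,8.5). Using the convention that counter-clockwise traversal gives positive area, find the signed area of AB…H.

81.125

A→B: (-5)(8) − (-9)(6.5) = 18.5
B→C: (-9)(-0.5) − (-3)(8) = 28.5
C→D: (-3)(-6) − (2)(-0.5) = 19
D→E: (2)(5) − (3)(-6) = 28
E→F: (3)(5) − (1.5)(5) = 7.5
F→G: (1.5)(8) − (-1)(5) = 17
G→H: (-1)(8.5) − (-6.5)(8) = 43.5
H→A: (-6.5)(6.5) − (-5)(8.5) = 0.25
Σ = 162.25
Signed area = Σ/2 = 81.125 (positive ⇒ counter-clockwise traversal).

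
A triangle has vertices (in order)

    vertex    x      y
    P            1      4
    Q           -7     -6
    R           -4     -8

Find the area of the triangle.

23

Apply the surveyor's formula: 2A = Σ (x_i·y_{i+1} − x_{i+1}·y_i), indices taken mod 3.
P→Q: (1)(-6) − (-7)(4) = 22
Q→R: (-7)(-8) − (-4)(-6) = 32
R→P: (-4)(4) − (1)(-8) = -8
Σ = 46
Area = |Σ|/2 = 23.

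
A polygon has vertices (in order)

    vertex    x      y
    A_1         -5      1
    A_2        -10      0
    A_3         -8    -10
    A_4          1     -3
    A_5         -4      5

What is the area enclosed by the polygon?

79

A_1→A_2: (-5)(0) − (-10)(1) = 10
A_2→A_3: (-10)(-10) − (-8)(0) = 100
A_3→A_4: (-8)(-3) − (1)(-10) = 34
A_4→A_5: (1)(5) − (-4)(-3) = -7
A_5→A_1: (-4)(1) − (-5)(5) = 21
Σ = 158
Area = |Σ|/2 = 79.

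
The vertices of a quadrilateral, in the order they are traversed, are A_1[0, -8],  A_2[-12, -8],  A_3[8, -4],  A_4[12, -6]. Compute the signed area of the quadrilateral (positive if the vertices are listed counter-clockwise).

-40

Apply the shoelace (surveyor's) formula: 2A = Σ (x_i·y_{i+1} − x_{i+1}·y_i), indices taken mod 4.
A_1→A_2: (0)(-8) − (-12)(-8) = -96
A_2→A_3: (-12)(-4) − (8)(-8) = 112
A_3→A_4: (8)(-6) − (12)(-4) = 0
A_4→A_1: (12)(-8) − (0)(-6) = -96
Σ = -80
Signed area = Σ/2 = -40 (negative ⇒ clockwise traversal).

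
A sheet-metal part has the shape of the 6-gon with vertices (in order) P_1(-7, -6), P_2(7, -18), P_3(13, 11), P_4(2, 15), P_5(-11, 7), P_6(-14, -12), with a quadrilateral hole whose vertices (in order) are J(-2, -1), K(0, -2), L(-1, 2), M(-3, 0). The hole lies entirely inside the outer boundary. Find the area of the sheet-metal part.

Outer boundary:
Σ = (168) + (311) + (173) + (179) + (230) + (0) = 1061
Area = |Σ|/2 = 530.5.
Hole:
Apply the shoelace (surveyor's) formula: 2A = Σ (x_i·y_{i+1} − x_{i+1}·y_i), indices taken mod 4.
Σ = (4) + (-2) + (6) + (3) = 11
Area = |Σ|/2 = 5.5.
Net area = 530.5 − 5.5 = 525.

525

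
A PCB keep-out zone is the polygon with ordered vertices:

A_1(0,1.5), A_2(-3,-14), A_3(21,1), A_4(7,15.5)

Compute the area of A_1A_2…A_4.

312.25

Σ = (4.5) + (291) + (318.5) + (10.5) = 624.5
Area = |Σ|/2 = 312.25.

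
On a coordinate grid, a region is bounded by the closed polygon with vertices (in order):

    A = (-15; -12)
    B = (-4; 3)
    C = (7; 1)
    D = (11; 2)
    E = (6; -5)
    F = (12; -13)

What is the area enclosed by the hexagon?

269.5

Apply the shoelace (surveyor's) formula: 2A = Σ (x_i·y_{i+1} − x_{i+1}·y_i), indices taken mod 6.
A→B: (-15)(3) − (-4)(-12) = -93
B→C: (-4)(1) − (7)(3) = -25
C→D: (7)(2) − (11)(1) = 3
D→E: (11)(-5) − (6)(2) = -67
E→F: (6)(-13) − (12)(-5) = -18
F→A: (12)(-12) − (-15)(-13) = -339
Σ = -539
Area = |Σ|/2 = 269.5.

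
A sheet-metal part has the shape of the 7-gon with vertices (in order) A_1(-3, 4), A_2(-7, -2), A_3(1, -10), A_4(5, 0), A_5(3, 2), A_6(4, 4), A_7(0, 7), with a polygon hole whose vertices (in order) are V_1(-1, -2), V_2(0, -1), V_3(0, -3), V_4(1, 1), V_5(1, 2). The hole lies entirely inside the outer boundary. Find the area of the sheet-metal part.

Outer boundary:
Apply the shoelace formula: 2A = Σ (x_i·y_{i+1} − x_{i+1}·y_i), indices taken mod 7.
Σ = (34) + (72) + (50) + (10) + (4) + (28) + (21) = 219
Area = |Σ|/2 = 109.5.
Hole:
V_1→V_2: (-1)(-1) − (0)(-2) = 1
V_2→V_3: (0)(-3) − (0)(-1) = 0
V_3→V_4: (0)(1) − (1)(-3) = 3
V_4→V_5: (1)(2) − (1)(1) = 1
V_5→V_1: (1)(-2) − (-1)(2) = 0
Σ = 5
Area = |Σ|/2 = 2.5.
Net area = 109.5 − 2.5 = 107.

107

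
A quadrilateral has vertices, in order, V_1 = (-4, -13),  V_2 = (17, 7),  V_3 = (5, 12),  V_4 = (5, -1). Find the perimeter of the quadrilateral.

|V_1V_2| = √((21)² + (20)²) = √841 = 29
|V_2V_3| = √((-12)² + (5)²) = √169 = 13
|V_3V_4| = √((0)² + (-13)²) = √169 = 13
|V_4V_1| = √((-9)² + (-12)²) = √225 = 15
Perimeter = 29 + 13 + 13 + 15 = 70.

70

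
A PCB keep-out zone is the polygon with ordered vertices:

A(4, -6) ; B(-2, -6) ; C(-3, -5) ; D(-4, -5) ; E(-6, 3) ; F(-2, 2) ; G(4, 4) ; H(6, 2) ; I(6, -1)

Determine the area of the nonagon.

89.5

Apply Gauss's area formula: 2A = Σ (x_i·y_{i+1} − x_{i+1}·y_i), indices taken mod 9.
Σ = (-36) + (-8) + (-5) + (-42) + (-6) + (-16) + (-16) + (-18) + (-32) = -179
Area = |Σ|/2 = 89.5.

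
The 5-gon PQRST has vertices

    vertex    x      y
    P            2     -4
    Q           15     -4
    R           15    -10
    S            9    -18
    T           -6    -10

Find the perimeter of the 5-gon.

|PQ| = √((13)² + (0)²) = √169 = 13
|QR| = √((0)² + (-6)²) = √36 = 6
|RS| = √((-6)² + (-8)²) = √100 = 10
|ST| = √((-15)² + (8)²) = √289 = 17
|TP| = √((8)² + (6)²) = √100 = 10
Perimeter = 13 + 6 + 10 + 17 + 10 = 56.

56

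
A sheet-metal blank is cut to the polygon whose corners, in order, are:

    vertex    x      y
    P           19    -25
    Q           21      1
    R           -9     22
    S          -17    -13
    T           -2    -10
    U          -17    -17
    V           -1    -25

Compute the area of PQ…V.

1211

Apply the surveyor's formula: 2A = Σ (x_i·y_{i+1} − x_{i+1}·y_i), indices taken mod 7.
P→Q: (19)(1) − (21)(-25) = 544
Q→R: (21)(22) − (-9)(1) = 471
R→S: (-9)(-13) − (-17)(22) = 491
S→T: (-17)(-10) − (-2)(-13) = 144
T→U: (-2)(-17) − (-17)(-10) = -136
U→V: (-17)(-25) − (-1)(-17) = 408
V→P: (-1)(-25) − (19)(-25) = 500
Σ = 2422
Area = |Σ|/2 = 1211.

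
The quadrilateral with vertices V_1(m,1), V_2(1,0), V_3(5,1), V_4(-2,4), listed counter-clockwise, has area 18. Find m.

-4

Write out the shoelace sum; only the two edges meeting at V_1 involve m:
2·Area = [((-2)·1 − m·4) + (m·0 − 1·1)] + 23
       = -4·m + 20 = 36
⇒ m = -4.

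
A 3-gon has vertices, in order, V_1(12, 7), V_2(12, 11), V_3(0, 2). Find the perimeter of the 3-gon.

32

|V_1V_2| = √((0)² + (4)²) = √16 = 4
|V_2V_3| = √((-12)² + (-9)²) = √225 = 15
|V_3V_1| = √((12)² + (5)²) = √169 = 13
Perimeter = 4 + 15 + 13 = 32.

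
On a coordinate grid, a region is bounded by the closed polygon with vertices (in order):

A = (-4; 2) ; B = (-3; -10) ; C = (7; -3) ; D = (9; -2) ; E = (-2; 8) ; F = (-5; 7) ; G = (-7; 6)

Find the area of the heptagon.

Σ = (46) + (79) + (13) + (68) + (26) + (19) + (10) = 261
Area = |Σ|/2 = 130.5.

130.5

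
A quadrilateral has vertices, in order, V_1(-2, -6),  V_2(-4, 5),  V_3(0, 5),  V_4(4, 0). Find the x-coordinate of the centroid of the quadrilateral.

-26/49

Apply the shoelace formula. First the cross-terms c_i = x_i·y_{i+1} − x_{i+1}·y_i:
  -34, -20, -20, -24  ⇒  2A = -98, A = -49.
Then Σ (x_i + x_{i+1})·c_i = 156, so x̄ = 156 / (6·(-49)) = -26/49.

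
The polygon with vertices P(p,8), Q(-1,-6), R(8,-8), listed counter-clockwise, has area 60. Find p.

Write out the shoelace sum; only the two edges meeting at P involve p:
2·Area = [(8·8 − p·(-8)) + (p·(-6) − (-1)·8)] + 56
       = 2·p + 128 = 120
⇒ p = -4.

-4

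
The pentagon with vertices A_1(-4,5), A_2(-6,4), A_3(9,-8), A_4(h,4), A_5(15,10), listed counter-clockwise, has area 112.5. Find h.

Write out the shoelace sum; only the two edges meeting at A_4 involve h:
2·Area = [(9·4 − h·(-8)) + (h·10 − 15·4)] + 141
       = 18·h + 117 = 225
⇒ h = 6.

6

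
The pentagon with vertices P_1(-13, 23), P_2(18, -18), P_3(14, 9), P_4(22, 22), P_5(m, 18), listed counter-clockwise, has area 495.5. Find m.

17

Write out the shoelace sum; only the two edges meeting at P_5 involve m:
2·Area = [(22·18 − m·22) + (m·23 − (-13)·18)] + 344
       = 1·m + 974 = 991
⇒ m = 17.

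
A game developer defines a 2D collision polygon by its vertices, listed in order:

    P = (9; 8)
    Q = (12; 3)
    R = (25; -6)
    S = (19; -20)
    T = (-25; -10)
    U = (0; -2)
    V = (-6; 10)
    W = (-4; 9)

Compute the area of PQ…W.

690.5

Σ = (-69) + (-147) + (-386) + (-690) + (50) + (-12) + (-14) + (-113) = -1381
Area = |Σ|/2 = 690.5.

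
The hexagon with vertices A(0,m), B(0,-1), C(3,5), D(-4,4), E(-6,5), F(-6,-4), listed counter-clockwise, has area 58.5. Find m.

Write out the shoelace sum; only the two edges meeting at A involve m:
2·Area = [((-6)·m − 0·(-4)) + (0·(-1) − 0·m)] + 93
       = -6·m + 93 = 117
⇒ m = -4.

-4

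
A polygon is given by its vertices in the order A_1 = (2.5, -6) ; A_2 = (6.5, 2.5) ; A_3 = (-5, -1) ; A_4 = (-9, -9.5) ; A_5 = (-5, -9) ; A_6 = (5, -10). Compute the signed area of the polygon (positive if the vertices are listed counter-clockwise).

106.625

Σ = (45.25) + (6) + (38.5) + (33.5) + (95) + (-5) = 213.25
Signed area = Σ/2 = 106.625 (positive ⇒ counter-clockwise traversal).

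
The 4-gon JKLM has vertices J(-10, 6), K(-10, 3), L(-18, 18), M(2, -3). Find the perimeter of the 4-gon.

|JK| = √((0)² + (-3)²) = √9 = 3
|KL| = √((-8)² + (15)²) = √289 = 17
|LM| = √((20)² + (-21)²) = √841 = 29
|MJ| = √((-12)² + (9)²) = √225 = 15
Perimeter = 3 + 17 + 29 + 15 = 64.

64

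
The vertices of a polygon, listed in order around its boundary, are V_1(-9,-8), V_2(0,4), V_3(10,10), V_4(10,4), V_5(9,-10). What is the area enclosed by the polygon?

Apply Gauss's area formula: 2A = Σ (x_i·y_{i+1} − x_{i+1}·y_i), indices taken mod 5.
Cross-terms: -36, -40, -60, -136, -162  ⇒  Σ = -434
Area = |Σ|/2 = 217.

217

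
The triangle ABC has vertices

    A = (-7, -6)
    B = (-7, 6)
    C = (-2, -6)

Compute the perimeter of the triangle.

|AB| = √((0)² + (12)²) = √144 = 12
|BC| = √((5)² + (-12)²) = √169 = 13
|CA| = √((-5)² + (0)²) = √25 = 5
Perimeter = 12 + 13 + 5 = 30.

30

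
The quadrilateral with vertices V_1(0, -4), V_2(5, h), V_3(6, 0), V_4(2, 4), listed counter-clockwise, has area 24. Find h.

The doubled signed area Σ (x_i y_{i+1} − x_{i+1} y_i) is linear in h.
With h=0 it equals 36; the coefficient of h is -6 (from the two edges through V_2).
So -6·h + 36 = 2·24 = 48 ⇒ h = -2.

-2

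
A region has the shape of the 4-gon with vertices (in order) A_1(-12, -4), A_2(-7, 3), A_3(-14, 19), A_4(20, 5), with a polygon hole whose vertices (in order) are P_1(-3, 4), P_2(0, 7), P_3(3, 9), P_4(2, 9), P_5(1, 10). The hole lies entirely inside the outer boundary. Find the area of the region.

306.5

Outer boundary:
Apply Gauss's area formula: 2A = Σ (x_i·y_{i+1} − x_{i+1}·y_i), indices taken mod 4.
Σ = (-64) + (-91) + (-450) + (-20) = -625
Area = |Σ|/2 = 312.5.
Hole:
Apply Gauss's area formula: 2A = Σ (x_i·y_{i+1} − x_{i+1}·y_i), indices taken mod 5.
Σ = (-21) + (-21) + (9) + (11) + (34) = 12
Area = |Σ|/2 = 6.
Net area = 312.5 − 6 = 306.5.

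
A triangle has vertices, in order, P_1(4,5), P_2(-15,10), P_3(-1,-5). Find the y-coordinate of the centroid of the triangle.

Apply the surveyor's formula. First the cross-terms c_i = x_i·y_{i+1} − x_{i+1}·y_i:
  115, 85, 15  ⇒  2A = 215, A = 107.5.
Then Σ (y_i + y_{i+1})·c_i = 2150, so ȳ = 2150 / (6·107.5) = 10/3.

10/3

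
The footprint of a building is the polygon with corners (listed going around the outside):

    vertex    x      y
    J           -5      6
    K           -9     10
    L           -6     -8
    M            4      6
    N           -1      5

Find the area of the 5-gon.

88.5

Σ = (4) + (132) + (-4) + (26) + (19) = 177
Area = |Σ|/2 = 88.5.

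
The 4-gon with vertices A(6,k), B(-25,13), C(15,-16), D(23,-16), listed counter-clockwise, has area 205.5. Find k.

-2

Write out the shoelace sum; only the two edges meeting at A involve k:
2·Area = [(23·k − 6·(-16)) + (6·13 − (-25)·k)] + 333
       = 48·k + 507 = 411
⇒ k = -2.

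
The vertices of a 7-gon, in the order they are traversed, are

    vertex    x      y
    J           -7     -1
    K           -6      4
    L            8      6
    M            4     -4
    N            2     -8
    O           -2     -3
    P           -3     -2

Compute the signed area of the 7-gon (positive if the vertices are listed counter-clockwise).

Σ = (-34) + (-68) + (-56) + (-24) + (-22) + (-5) + (-11) = -220
Signed area = Σ/2 = -110 (negative ⇒ clockwise traversal).

-110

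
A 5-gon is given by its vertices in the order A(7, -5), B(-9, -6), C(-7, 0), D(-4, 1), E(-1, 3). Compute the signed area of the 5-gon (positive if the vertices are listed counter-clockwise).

-81.5

Apply the surveyor's formula: 2A = Σ (x_i·y_{i+1} − x_{i+1}·y_i), indices taken mod 5.
Cross-terms: -87, -42, -7, -11, -16  ⇒  Σ = -163
Signed area = Σ/2 = -81.5 (negative ⇒ clockwise traversal).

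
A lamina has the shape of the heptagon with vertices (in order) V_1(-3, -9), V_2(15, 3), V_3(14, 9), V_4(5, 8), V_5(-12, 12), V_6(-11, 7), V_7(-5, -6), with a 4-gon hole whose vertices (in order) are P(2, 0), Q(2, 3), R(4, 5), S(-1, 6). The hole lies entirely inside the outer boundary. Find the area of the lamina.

Outer boundary:
Apply the surveyor's formula: 2A = Σ (x_i·y_{i+1} − x_{i+1}·y_i), indices taken mod 7.
Cross-terms: 126, 93, 67, 156, 48, 101, 27  ⇒  Σ = 618
Area = |Σ|/2 = 309.
Hole:
Σ = (6) + (-2) + (29) + (-12) = 21
Area = |Σ|/2 = 10.5.
Net area = 309 − 10.5 = 298.5.

298.5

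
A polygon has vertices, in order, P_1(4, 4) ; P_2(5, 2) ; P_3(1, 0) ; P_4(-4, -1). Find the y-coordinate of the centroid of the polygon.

37/27

Apply Gauss's area formula. First the cross-terms c_i = x_i·y_{i+1} − x_{i+1}·y_i:
  -12, -2, -1, -12  ⇒  2A = -27, A = -13.5.
Then Σ (y_i + y_{i+1})·c_i = -111, so ȳ = -111 / (6·(-13.5)) = 37/27.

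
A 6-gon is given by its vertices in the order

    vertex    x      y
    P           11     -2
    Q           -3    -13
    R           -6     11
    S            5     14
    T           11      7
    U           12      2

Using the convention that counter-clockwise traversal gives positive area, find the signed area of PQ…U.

Apply the surveyor's formula: 2A = Σ (x_i·y_{i+1} − x_{i+1}·y_i), indices taken mod 6.
Σ = (-149) + (-111) + (-139) + (-119) + (-62) + (-46) = -626
Signed area = Σ/2 = -313 (negative ⇒ clockwise traversal).

-313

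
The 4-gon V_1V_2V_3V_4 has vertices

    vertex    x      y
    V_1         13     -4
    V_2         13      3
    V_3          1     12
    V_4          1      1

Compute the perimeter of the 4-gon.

46

|V_1V_2| = √((0)² + (7)²) = √49 = 7
|V_2V_3| = √((-12)² + (9)²) = √225 = 15
|V_3V_4| = √((0)² + (-11)²) = √121 = 11
|V_4V_1| = √((12)² + (-5)²) = √169 = 13
Perimeter = 7 + 15 + 11 + 13 = 46.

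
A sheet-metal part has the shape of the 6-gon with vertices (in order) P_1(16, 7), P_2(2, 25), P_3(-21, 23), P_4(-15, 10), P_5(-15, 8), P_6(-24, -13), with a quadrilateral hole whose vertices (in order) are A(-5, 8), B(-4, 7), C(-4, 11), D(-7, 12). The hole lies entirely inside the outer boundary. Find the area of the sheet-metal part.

Outer boundary:
Σ = (386) + (571) + (135) + (30) + (387) + (40) = 1549
Area = |Σ|/2 = 774.5.
Hole:
Apply the surveyor's formula: 2A = Σ (x_i·y_{i+1} − x_{i+1}·y_i), indices taken mod 4.
Σ = (-3) + (-16) + (29) + (4) = 14
Area = |Σ|/2 = 7.
Net area = 774.5 − 7 = 767.5.

767.5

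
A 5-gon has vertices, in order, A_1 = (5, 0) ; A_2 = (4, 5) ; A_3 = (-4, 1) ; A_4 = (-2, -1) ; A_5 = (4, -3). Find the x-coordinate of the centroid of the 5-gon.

Apply the surveyor's formula. First the cross-terms c_i = x_i·y_{i+1} − x_{i+1}·y_i:
  25, 24, 6, 10, 15  ⇒  2A = 80, A = 40.
Then Σ (x_i + x_{i+1})·c_i = 344, so x̄ = 344 / (6·40) = 43/30.

43/30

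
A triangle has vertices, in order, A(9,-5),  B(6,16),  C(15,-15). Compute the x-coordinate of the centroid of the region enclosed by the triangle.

10

Apply the surveyor's formula. First the cross-terms c_i = x_i·y_{i+1} − x_{i+1}·y_i:
  174, -330, 60  ⇒  2A = -96, A = -48.
Then Σ (x_i + x_{i+1})·c_i = -2880, so x̄ = -2880 / (6·(-48)) = 10.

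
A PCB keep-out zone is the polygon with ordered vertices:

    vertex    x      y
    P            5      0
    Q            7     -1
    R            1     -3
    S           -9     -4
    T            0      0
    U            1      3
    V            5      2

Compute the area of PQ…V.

39.5

Apply the surveyor's formula: 2A = Σ (x_i·y_{i+1} − x_{i+1}·y_i), indices taken mod 7.
Σ = (-5) + (-20) + (-31) + (0) + (0) + (-13) + (-10) = -79
Area = |Σ|/2 = 39.5.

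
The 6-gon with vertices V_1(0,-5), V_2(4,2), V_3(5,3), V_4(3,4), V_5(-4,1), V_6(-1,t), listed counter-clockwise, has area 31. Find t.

-1

Write out the shoelace sum; only the two edges meeting at V_6 involve t:
2·Area = [((-4)·t − (-1)·1) + ((-1)·(-5) − 0·t)] + 52
       = -4·t + 58 = 62
⇒ t = -1.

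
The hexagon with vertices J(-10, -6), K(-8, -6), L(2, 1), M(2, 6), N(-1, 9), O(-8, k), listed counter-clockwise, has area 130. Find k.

10

Write out the shoelace sum; only the two edges meeting at O involve k:
2·Area = [((-1)·k − (-8)·9) + ((-8)·(-6) − (-10)·k)] + 50
       = 9·k + 170 = 260
⇒ k = 10.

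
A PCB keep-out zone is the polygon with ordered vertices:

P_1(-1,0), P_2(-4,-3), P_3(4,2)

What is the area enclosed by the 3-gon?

4.5

Apply the shoelace formula: 2A = Σ (x_i·y_{i+1} − x_{i+1}·y_i), indices taken mod 3.
Σ = (3) + (4) + (2) = 9
Area = |Σ|/2 = 4.5.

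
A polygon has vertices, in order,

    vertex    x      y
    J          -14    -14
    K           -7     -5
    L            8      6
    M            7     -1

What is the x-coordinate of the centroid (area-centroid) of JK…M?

-155/144

Apply Gauss's area formula. First the cross-terms c_i = x_i·y_{i+1} − x_{i+1}·y_i:
  -28, -2, -50, -112  ⇒  2A = -192, A = -96.
Then Σ (x_i + x_{i+1})·c_i = 620, so x̄ = 620 / (6·(-96)) = -155/144.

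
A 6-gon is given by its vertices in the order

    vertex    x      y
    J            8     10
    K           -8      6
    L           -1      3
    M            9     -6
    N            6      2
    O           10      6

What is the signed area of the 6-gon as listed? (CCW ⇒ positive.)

Apply Gauss's area formula: 2A = Σ (x_i·y_{i+1} − x_{i+1}·y_i), indices taken mod 6.
Cross-terms: 128, -18, -21, 54, 16, 52  ⇒  Σ = 211
Signed area = Σ/2 = 105.5 (positive ⇒ counter-clockwise traversal).

105.5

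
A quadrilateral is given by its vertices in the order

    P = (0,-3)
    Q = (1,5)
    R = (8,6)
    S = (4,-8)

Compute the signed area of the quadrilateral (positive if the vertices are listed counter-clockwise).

-65.5

Apply the shoelace (surveyor's) formula: 2A = Σ (x_i·y_{i+1} − x_{i+1}·y_i), indices taken mod 4.
Cross-terms: 3, -34, -88, -12  ⇒  Σ = -131
Signed area = Σ/2 = -65.5 (negative ⇒ clockwise traversal).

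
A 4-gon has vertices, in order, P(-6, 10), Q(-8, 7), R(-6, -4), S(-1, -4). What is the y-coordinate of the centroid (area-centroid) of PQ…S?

12/7

Apply the surveyor's formula. First the cross-terms c_i = x_i·y_{i+1} − x_{i+1}·y_i:
  38, 74, 20, -34  ⇒  2A = 98, A = 49.
Then Σ (y_i + y_{i+1})·c_i = 504, so ȳ = 504 / (6·49) = 12/7.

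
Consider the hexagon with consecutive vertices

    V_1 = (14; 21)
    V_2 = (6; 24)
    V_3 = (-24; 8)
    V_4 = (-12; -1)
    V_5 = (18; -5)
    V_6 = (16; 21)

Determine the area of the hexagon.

766

Apply the shoelace formula: 2A = Σ (x_i·y_{i+1} − x_{i+1}·y_i), indices taken mod 6.
V_1→V_2: (14)(24) − (6)(21) = 210
V_2→V_3: (6)(8) − (-24)(24) = 624
V_3→V_4: (-24)(-1) − (-12)(8) = 120
V_4→V_5: (-12)(-5) − (18)(-1) = 78
V_5→V_6: (18)(21) − (16)(-5) = 458
V_6→V_1: (16)(21) − (14)(21) = 42
Σ = 1532
Area = |Σ|/2 = 766.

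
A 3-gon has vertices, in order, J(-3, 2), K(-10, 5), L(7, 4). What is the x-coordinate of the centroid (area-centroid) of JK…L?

Apply the shoelace (surveyor's) formula. First the cross-terms c_i = x_i·y_{i+1} − x_{i+1}·y_i:
  5, -75, 26  ⇒  2A = -44, A = -22.
Then Σ (x_i + x_{i+1})·c_i = 264, so x̄ = 264 / (6·(-22)) = -2.

-2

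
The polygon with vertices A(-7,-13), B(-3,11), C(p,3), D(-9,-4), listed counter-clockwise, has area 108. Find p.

-15

Write out the shoelace sum; only the two edges meeting at C involve p:
2·Area = [((-3)·3 − p·11) + (p·(-4) − (-9)·3)] + -27
       = -15·p + -9 = 216
⇒ p = -15.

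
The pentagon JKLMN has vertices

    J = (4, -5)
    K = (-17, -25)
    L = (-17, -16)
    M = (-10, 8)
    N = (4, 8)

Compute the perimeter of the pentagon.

|JK| = √((-21)² + (-20)²) = √841 = 29
|KL| = √((0)² + (9)²) = √81 = 9
|LM| = √((7)² + (24)²) = √625 = 25
|MN| = √((14)² + (0)²) = √196 = 14
|NJ| = √((0)² + (-13)²) = √169 = 13
Perimeter = 29 + 9 + 25 + 14 + 13 = 90.

90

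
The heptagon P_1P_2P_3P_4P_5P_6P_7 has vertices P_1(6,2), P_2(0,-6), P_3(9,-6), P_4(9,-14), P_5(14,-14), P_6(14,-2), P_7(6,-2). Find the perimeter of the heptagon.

56

|P_1P_2| = √((-6)² + (-8)²) = √100 = 10
|P_2P_3| = √((9)² + (0)²) = √81 = 9
|P_3P_4| = √((0)² + (-8)²) = √64 = 8
|P_4P_5| = √((5)² + (0)²) = √25 = 5
|P_5P_6| = √((0)² + (12)²) = √144 = 12
|P_6P_7| = √((-8)² + (0)²) = √64 = 8
|P_7P_1| = √((0)² + (4)²) = √16 = 4
Perimeter = 10 + 9 + 8 + 5 + 12 + 8 + 4 = 56.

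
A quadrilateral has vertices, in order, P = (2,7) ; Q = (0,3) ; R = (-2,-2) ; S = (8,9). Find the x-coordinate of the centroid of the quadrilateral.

23/9

Apply the shoelace formula. First the cross-terms c_i = x_i·y_{i+1} − x_{i+1}·y_i:
  6, 6, -2, 38  ⇒  2A = 48, A = 24.
Then Σ (x_i + x_{i+1})·c_i = 368, so x̄ = 368 / (6·24) = 23/9.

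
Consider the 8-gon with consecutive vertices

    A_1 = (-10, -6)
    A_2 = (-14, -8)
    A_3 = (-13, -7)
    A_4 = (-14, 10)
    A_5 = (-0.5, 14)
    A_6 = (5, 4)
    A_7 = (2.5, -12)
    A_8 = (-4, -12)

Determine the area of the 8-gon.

Σ = (-4) + (-6) + (-228) + (-191) + (-72) + (-70) + (-78) + (-96) = -745
Area = |Σ|/2 = 372.5.

372.5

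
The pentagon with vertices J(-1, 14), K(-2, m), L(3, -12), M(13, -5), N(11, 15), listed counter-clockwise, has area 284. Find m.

11

Write out the shoelace sum; only the two edges meeting at K involve m:
2·Area = [((-1)·m − (-2)·14) + ((-2)·(-12) − 3·m)] + 560
       = -4·m + 612 = 568
⇒ m = 11.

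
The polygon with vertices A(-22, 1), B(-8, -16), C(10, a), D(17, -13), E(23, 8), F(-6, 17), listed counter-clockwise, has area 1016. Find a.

-16

The doubled signed area Σ (x_i y_{i+1} − x_{i+1} y_i) is linear in a.
With a=0 it equals 1632; the coefficient of a is -25 (from the two edges through C).
So -25·a + 1632 = 2·1016 = 2032 ⇒ a = -16.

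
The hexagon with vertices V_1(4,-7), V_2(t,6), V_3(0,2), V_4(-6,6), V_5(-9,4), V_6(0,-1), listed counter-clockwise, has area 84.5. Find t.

10

Write out the shoelace sum; only the two edges meeting at V_2 involve t:
2·Area = [(4·6 − t·(-7)) + (t·2 − 0·6)] + 55
       = 9·t + 79 = 169
⇒ t = 10.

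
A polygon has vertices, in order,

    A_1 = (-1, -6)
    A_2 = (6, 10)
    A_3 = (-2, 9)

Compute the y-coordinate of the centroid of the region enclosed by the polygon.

Apply Gauss's area formula. First the cross-terms c_i = x_i·y_{i+1} − x_{i+1}·y_i:
  26, 74, 21  ⇒  2A = 121, A = 60.5.
Then Σ (y_i + y_{i+1})·c_i = 1573, so ȳ = 1573 / (6·60.5) = 13/3.

13/3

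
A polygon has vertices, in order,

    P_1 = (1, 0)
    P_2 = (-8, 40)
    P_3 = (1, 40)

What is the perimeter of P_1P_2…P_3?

90

|P_1P_2| = √((-9)² + (40)²) = √1681 = 41
|P_2P_3| = √((9)² + (0)²) = √81 = 9
|P_3P_1| = √((0)² + (-40)²) = √1600 = 40
Perimeter = 41 + 9 + 40 = 90.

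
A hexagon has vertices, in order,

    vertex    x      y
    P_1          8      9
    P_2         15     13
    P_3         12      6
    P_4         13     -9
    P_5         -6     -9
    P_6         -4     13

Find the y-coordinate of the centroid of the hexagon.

51/59

Apply the shoelace (surveyor's) formula. First the cross-terms c_i = x_i·y_{i+1} − x_{i+1}·y_i:
  -31, -66, -186, -171, -114, -140  ⇒  2A = -708, A = -354.
Then Σ (y_i + y_{i+1})·c_i = -1836, so ȳ = -1836 / (6·(-354)) = 51/59.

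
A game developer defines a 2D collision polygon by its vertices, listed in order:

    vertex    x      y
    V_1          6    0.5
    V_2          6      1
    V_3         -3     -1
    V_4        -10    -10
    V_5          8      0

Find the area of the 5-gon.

52

V_1→V_2: (6)(1) − (6)(0.5) = 3
V_2→V_3: (6)(-1) − (-3)(1) = -3
V_3→V_4: (-3)(-10) − (-10)(-1) = 20
V_4→V_5: (-10)(0) − (8)(-10) = 80
V_5→V_1: (8)(0.5) − (6)(0) = 4
Σ = 104
Area = |Σ|/2 = 52.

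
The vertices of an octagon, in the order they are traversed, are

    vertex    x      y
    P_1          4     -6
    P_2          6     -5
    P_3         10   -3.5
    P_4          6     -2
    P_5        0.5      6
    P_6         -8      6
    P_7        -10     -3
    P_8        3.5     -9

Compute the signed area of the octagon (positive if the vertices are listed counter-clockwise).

Apply the shoelace formula: 2A = Σ (x_i·y_{i+1} − x_{i+1}·y_i), indices taken mod 8.
P_1→P_2: (4)(-5) − (6)(-6) = 16
P_2→P_3: (6)(-3.5) − (10)(-5) = 29
P_3→P_4: (10)(-2) − (6)(-3.5) = 1
P_4→P_5: (6)(6) − (0.5)(-2) = 37
P_5→P_6: (0.5)(6) − (-8)(6) = 51
P_6→P_7: (-8)(-3) − (-10)(6) = 84
P_7→P_8: (-10)(-9) − (3.5)(-3) = 100.5
P_8→P_1: (3.5)(-6) − (4)(-9) = 15
Σ = 333.5
Signed area = Σ/2 = 166.75 (positive ⇒ counter-clockwise traversal).

166.75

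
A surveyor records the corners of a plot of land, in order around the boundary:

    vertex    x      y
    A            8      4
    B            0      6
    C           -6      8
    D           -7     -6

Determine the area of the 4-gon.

Σ = (48) + (36) + (92) + (20) = 196
Area = |Σ|/2 = 98.

98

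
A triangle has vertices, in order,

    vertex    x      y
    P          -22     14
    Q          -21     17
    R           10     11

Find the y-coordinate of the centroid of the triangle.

Apply the shoelace formula. First the cross-terms c_i = x_i·y_{i+1} − x_{i+1}·y_i:
  -80, -401, 382  ⇒  2A = -99, A = -49.5.
Then Σ (y_i + y_{i+1})·c_i = -4158, so ȳ = -4158 / (6·(-49.5)) = 14.

14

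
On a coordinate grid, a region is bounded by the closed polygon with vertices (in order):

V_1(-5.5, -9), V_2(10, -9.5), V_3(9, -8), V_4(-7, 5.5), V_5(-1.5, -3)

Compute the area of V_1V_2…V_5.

Cross-terms: 142.25, 5.5, -6.5, 29.25, -3  ⇒  Σ = 167.5
Area = |Σ|/2 = 83.75.

83.75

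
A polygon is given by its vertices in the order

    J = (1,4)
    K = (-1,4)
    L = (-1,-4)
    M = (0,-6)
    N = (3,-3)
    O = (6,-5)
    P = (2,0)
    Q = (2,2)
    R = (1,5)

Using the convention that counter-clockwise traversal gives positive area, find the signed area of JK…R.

Σ = (8) + (8) + (6) + (18) + (3) + (10) + (4) + (8) + (-1) = 64
Signed area = Σ/2 = 32 (positive ⇒ counter-clockwise traversal).

32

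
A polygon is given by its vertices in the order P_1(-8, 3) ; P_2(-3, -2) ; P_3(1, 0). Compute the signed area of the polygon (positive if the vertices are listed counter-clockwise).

Σ = (25) + (2) + (3) = 30
Signed area = Σ/2 = 15 (positive ⇒ counter-clockwise traversal).

15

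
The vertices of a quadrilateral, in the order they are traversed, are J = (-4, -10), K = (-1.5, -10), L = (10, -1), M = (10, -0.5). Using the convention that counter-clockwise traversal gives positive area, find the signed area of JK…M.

Apply the shoelace (surveyor's) formula: 2A = Σ (x_i·y_{i+1} − x_{i+1}·y_i), indices taken mod 4.
Cross-terms: 25, 101.5, 5, -102  ⇒  Σ = 29.5
Signed area = Σ/2 = 14.75 (positive ⇒ counter-clockwise traversal).

14.75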